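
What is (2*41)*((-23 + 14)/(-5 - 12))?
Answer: 738/17 ≈ 43.412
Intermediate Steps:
(2*41)*((-23 + 14)/(-5 - 12)) = 82*(-9/(-17)) = 82*(-9*(-1/17)) = 82*(9/17) = 738/17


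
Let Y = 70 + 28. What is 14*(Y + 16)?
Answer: 1596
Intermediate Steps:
Y = 98
14*(Y + 16) = 14*(98 + 16) = 14*114 = 1596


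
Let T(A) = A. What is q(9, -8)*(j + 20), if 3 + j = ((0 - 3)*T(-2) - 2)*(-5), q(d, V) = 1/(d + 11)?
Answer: -3/20 ≈ -0.15000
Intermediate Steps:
q(d, V) = 1/(11 + d)
j = -23 (j = -3 + ((0 - 3)*(-2) - 2)*(-5) = -3 + (-3*(-2) - 2)*(-5) = -3 + (6 - 2)*(-5) = -3 + 4*(-5) = -3 - 20 = -23)
q(9, -8)*(j + 20) = (-23 + 20)/(11 + 9) = -3/20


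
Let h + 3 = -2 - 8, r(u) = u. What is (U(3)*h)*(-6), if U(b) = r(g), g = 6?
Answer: 468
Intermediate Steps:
U(b) = 6
h = -13 (h = -3 + (-2 - 8) = -3 - 10 = -13)
(U(3)*h)*(-6) = (6*(-13))*(-6) = -78*(-6) = 468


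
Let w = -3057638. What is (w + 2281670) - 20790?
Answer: -796758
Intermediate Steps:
(w + 2281670) - 20790 = (-3057638 + 2281670) - 20790 = -775968 - 20790 = -796758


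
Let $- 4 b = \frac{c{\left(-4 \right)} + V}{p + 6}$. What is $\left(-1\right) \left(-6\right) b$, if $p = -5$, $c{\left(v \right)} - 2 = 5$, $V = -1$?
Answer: $-9$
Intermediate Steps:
$c{\left(v \right)} = 7$ ($c{\left(v \right)} = 2 + 5 = 7$)
$b = - \frac{3}{2}$ ($b = - \frac{\left(7 - 1\right) \frac{1}{-5 + 6}}{4} = - \frac{6 \cdot 1^{-1}}{4} = - \frac{6 \cdot 1}{4} = \left(- \frac{1}{4}\right) 6 = - \frac{3}{2} \approx -1.5$)
$\left(-1\right) \left(-6\right) b = \left(-1\right) \left(-6\right) \left(- \frac{3}{2}\right) = 6 \left(- \frac{3}{2}\right) = -9$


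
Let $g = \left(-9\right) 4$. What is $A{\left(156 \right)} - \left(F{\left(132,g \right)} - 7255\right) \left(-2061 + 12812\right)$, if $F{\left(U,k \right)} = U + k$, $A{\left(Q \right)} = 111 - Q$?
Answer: $76966364$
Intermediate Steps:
$g = -36$
$A{\left(156 \right)} - \left(F{\left(132,g \right)} - 7255\right) \left(-2061 + 12812\right) = \left(111 - 156\right) - \left(\left(132 - 36\right) - 7255\right) \left(-2061 + 12812\right) = \left(111 - 156\right) - \left(96 - 7255\right) 10751 = -45 - \left(-7159\right) 10751 = -45 - -76966409 = -45 + 76966409 = 76966364$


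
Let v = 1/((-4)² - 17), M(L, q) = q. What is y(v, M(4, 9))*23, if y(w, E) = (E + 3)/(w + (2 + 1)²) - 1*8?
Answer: -299/2 ≈ -149.50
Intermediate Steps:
v = -1 (v = 1/(16 - 17) = 1/(-1) = -1)
y(w, E) = -8 + (3 + E)/(9 + w) (y(w, E) = (3 + E)/(w + 3²) - 8 = (3 + E)/(w + 9) - 8 = (3 + E)/(9 + w) - 8 = -8 + (3 + E)/(9 + w))
y(v, M(4, 9))*23 = ((-69 + 9 - 8*(-1))/(9 - 1))*23 = ((-69 + 9 + 8)/8)*23 = ((⅛)*(-52))*23 = -13/2*23 = -299/2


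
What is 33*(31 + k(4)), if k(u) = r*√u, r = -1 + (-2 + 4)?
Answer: 1089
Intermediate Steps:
r = 1 (r = -1 + 2 = 1)
k(u) = √u (k(u) = 1*√u = √u)
33*(31 + k(4)) = 33*(31 + √4) = 33*(31 + 2) = 33*33 = 1089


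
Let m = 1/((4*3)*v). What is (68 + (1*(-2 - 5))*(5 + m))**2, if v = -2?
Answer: 638401/576 ≈ 1108.3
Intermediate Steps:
m = -1/24 (m = 1/((4*3)*(-2)) = 1/(12*(-2)) = 1/(-24) = -1/24 ≈ -0.041667)
(68 + (1*(-2 - 5))*(5 + m))**2 = (68 + (1*(-2 - 5))*(5 - 1/24))**2 = (68 + (1*(-7))*(119/24))**2 = (68 - 7*119/24)**2 = (68 - 833/24)**2 = (799/24)**2 = 638401/576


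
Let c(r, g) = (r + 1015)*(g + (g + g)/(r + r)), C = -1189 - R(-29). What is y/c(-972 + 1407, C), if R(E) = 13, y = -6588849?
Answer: 19766547/5240720 ≈ 3.7717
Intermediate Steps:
C = -1202 (C = -1189 - 1*13 = -1189 - 13 = -1202)
c(r, g) = (1015 + r)*(g + g/r) (c(r, g) = (1015 + r)*(g + (2*g)/((2*r))) = (1015 + r)*(g + (2*g)*(1/(2*r))) = (1015 + r)*(g + g/r))
y/c(-972 + 1407, C) = -6588849*(-(-972 + 1407)/(1202*(1015 + (-972 + 1407)*(1016 + (-972 + 1407))))) = -6588849*(-435/(1202*(1015 + 435*(1016 + 435)))) = -6588849*(-435/(1202*(1015 + 435*1451))) = -6588849*(-435/(1202*(1015 + 631185))) = -6588849/((-1202*1/435*632200)) = -6588849/(-5240720/3) = -6588849*(-3/5240720) = 19766547/5240720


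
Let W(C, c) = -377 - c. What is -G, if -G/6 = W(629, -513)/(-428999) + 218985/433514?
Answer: 281656164333/92988536243 ≈ 3.0289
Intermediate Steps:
G = -281656164333/92988536243 (G = -6*((-377 - 1*(-513))/(-428999) + 218985/433514) = -6*((-377 + 513)*(-1/428999) + 218985*(1/433514)) = -6*(136*(-1/428999) + 218985/433514) = -6*(-136/428999 + 218985/433514) = -6*93885388111/185977072486 = -281656164333/92988536243 ≈ -3.0289)
-G = -1*(-281656164333/92988536243) = 281656164333/92988536243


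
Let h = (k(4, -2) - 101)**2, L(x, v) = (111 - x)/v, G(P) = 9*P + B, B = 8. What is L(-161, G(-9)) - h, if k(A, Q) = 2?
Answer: -715745/73 ≈ -9804.7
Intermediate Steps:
G(P) = 8 + 9*P (G(P) = 9*P + 8 = 8 + 9*P)
L(x, v) = (111 - x)/v
h = 9801 (h = (2 - 101)**2 = (-99)**2 = 9801)
L(-161, G(-9)) - h = (111 - 1*(-161))/(8 + 9*(-9)) - 1*9801 = (111 + 161)/(8 - 81) - 9801 = 272/(-73) - 9801 = -1/73*272 - 9801 = -272/73 - 9801 = -715745/73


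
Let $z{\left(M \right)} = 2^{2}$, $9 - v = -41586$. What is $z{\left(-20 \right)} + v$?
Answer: $41599$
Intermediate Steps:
$v = 41595$ ($v = 9 - -41586 = 9 + 41586 = 41595$)
$z{\left(M \right)} = 4$
$z{\left(-20 \right)} + v = 4 + 41595 = 41599$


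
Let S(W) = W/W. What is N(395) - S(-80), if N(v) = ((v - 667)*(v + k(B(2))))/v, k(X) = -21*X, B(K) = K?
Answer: -96411/395 ≈ -244.08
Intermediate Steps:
S(W) = 1
N(v) = (-667 + v)*(-42 + v)/v (N(v) = ((v - 667)*(v - 21*2))/v = ((-667 + v)*(v - 42))/v = ((-667 + v)*(-42 + v))/v = (-667 + v)*(-42 + v)/v)
N(395) - S(-80) = (-709 + 395 + 28014/395) - 1*1 = (-709 + 395 + 28014*(1/395)) - 1 = (-709 + 395 + 28014/395) - 1 = -96016/395 - 1 = -96411/395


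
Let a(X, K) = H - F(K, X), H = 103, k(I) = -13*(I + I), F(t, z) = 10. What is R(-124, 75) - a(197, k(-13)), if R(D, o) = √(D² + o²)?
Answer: -93 + √21001 ≈ 51.917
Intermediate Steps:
k(I) = -26*I
a(X, K) = 93 (a(X, K) = 103 - 1*10 = 103 - 10 = 93)
R(-124, 75) - a(197, k(-13)) = √((-124)² + 75²) - 1*93 = √(15376 + 5625) - 93 = √21001 - 93 = -93 + √21001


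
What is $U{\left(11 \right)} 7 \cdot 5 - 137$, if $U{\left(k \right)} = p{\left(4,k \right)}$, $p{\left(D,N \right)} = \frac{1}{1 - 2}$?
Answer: $-172$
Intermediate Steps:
$p{\left(D,N \right)} = -1$ ($p{\left(D,N \right)} = \frac{1}{-1} = -1$)
$U{\left(k \right)} = -1$
$U{\left(11 \right)} 7 \cdot 5 - 137 = - 7 \cdot 5 - 137 = \left(-1\right) 35 - 137 = -35 - 137 = -172$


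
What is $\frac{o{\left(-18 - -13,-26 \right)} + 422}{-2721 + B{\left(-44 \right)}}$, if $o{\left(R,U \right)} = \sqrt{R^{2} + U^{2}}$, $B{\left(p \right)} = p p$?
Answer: $- \frac{422}{785} - \frac{\sqrt{701}}{785} \approx -0.57131$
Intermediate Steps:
$B{\left(p \right)} = p^{2}$
$\frac{o{\left(-18 - -13,-26 \right)} + 422}{-2721 + B{\left(-44 \right)}} = \frac{\sqrt{\left(-18 - -13\right)^{2} + \left(-26\right)^{2}} + 422}{-2721 + \left(-44\right)^{2}} = \frac{\sqrt{\left(-18 + 13\right)^{2} + 676} + 422}{-2721 + 1936} = \frac{\sqrt{\left(-5\right)^{2} + 676} + 422}{-785} = \left(\sqrt{25 + 676} + 422\right) \left(- \frac{1}{785}\right) = \left(\sqrt{701} + 422\right) \left(- \frac{1}{785}\right) = \left(422 + \sqrt{701}\right) \left(- \frac{1}{785}\right) = - \frac{422}{785} - \frac{\sqrt{701}}{785}$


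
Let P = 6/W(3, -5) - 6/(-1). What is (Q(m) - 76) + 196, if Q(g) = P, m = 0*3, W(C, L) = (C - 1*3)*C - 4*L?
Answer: 1263/10 ≈ 126.30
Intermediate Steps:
W(C, L) = -4*L + C*(-3 + C) (W(C, L) = (C - 3)*C - 4*L = (-3 + C)*C - 4*L = C*(-3 + C) - 4*L = -4*L + C*(-3 + C))
m = 0
P = 63/10 (P = 6/(3**2 - 4*(-5) - 3*3) - 6/(-1) = 6/(9 + 20 - 9) - 6*(-1) = 6/20 + 6 = 6*(1/20) + 6 = 3/10 + 6 = 63/10 ≈ 6.3000)
Q(g) = 63/10
(Q(m) - 76) + 196 = (63/10 - 76) + 196 = -697/10 + 196 = 1263/10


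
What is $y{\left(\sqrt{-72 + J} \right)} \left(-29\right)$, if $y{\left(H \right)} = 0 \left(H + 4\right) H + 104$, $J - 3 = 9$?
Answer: $-3016$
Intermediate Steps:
$J = 12$ ($J = 3 + 9 = 12$)
$y{\left(H \right)} = 104$ ($y{\left(H \right)} = 0 \left(4 + H\right) H + 104 = 0 H + 104 = 0 + 104 = 104$)
$y{\left(\sqrt{-72 + J} \right)} \left(-29\right) = 104 \left(-29\right) = -3016$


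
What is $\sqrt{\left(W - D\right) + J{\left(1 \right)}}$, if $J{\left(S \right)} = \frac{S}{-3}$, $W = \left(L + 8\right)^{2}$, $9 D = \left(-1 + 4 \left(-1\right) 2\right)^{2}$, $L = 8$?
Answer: $\frac{2 \sqrt{555}}{3} \approx 15.706$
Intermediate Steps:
$D = 9$ ($D = \frac{\left(-1 + 4 \left(-1\right) 2\right)^{2}}{9} = \frac{\left(-1 - 8\right)^{2}}{9} = \frac{\left(-9\right)^{2}}{9} = \frac{1}{9} \cdot 81 = 9$)
$W = 256$ ($W = \left(8 + 8\right)^{2} = 16^{2} = 256$)
$J{\left(S \right)} = - \frac{S}{3}$ ($J{\left(S \right)} = S \left(- \frac{1}{3}\right) = - \frac{S}{3}$)
$\sqrt{\left(W - D\right) + J{\left(1 \right)}} = \sqrt{\left(256 - 9\right) - \frac{1}{3}} = \sqrt{247 - \frac{1}{3}} = \sqrt{\frac{740}{3}} = \frac{2 \sqrt{555}}{3}$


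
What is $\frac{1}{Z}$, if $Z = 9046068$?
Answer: $\frac{1}{9046068} \approx 1.1055 \cdot 10^{-7}$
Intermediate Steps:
$\frac{1}{Z} = \frac{1}{9046068}$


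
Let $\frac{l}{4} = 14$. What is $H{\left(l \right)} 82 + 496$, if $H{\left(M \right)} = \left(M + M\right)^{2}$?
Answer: $1029104$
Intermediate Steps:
$l = 56$ ($l = 4 \cdot 14 = 56$)
$H{\left(M \right)} = 4 M^{2}$ ($H{\left(M \right)} = \left(2 M\right)^{2} = 4 M^{2}$)
$H{\left(l \right)} 82 + 496 = 4 \cdot 56^{2} \cdot 82 + 496 = 4 \cdot 3136 \cdot 82 + 496 = 12544 \cdot 82 + 496 = 1028608 + 496 = 1029104$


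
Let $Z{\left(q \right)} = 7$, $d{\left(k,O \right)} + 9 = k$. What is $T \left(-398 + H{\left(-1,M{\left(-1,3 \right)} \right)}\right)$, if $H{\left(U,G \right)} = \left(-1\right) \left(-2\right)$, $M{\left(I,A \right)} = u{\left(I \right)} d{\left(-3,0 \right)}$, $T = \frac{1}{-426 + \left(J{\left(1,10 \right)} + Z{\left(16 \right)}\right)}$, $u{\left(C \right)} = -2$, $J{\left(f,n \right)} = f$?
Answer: $\frac{18}{19} \approx 0.94737$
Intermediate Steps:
$d{\left(k,O \right)} = -9 + k$
$T = - \frac{1}{418}$ ($T = \frac{1}{-426 + \left(1 + 7\right)} = \frac{1}{-426 + 8} = \frac{1}{-418} = - \frac{1}{418} \approx -0.0023923$)
$M{\left(I,A \right)} = 24$ ($M{\left(I,A \right)} = - 2 \left(-9 - 3\right) = \left(-2\right) \left(-12\right) = 24$)
$H{\left(U,G \right)} = 2$
$T \left(-398 + H{\left(-1,M{\left(-1,3 \right)} \right)}\right) = - \frac{-398 + 2}{418} = \left(- \frac{1}{418}\right) \left(-396\right) = \frac{18}{19}$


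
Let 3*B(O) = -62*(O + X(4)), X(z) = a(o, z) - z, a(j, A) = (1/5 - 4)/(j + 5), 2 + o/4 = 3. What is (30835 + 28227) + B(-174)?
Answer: 8471168/135 ≈ 62749.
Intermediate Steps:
o = 4 (o = -8 + 4*3 = -8 + 12 = 4)
a(j, A) = -19/(5*(5 + j)) (a(j, A) = (⅕ - 4)/(5 + j) = -19/(5*(5 + j)))
X(z) = -19/45 - z (X(z) = -19/(25 + 5*4) - z = -19/(25 + 20) - z = -19/45 - z)
B(O) = 12338/135 - 62*O/3 (B(O) = (-62*(O + (-19/45 - 1*4)))/3 = (-62*(O + (-19/45 - 4)))/3 = (-62*(O - 199/45))/3 = (-62*(-199/45 + O))/3 = (12338/45 - 62*O)/3 = 12338/135 - 62*O/3)
(30835 + 28227) + B(-174) = (30835 + 28227) + (12338/135 - 62/3*(-174)) = 59062 + (12338/135 + 3596) = 59062 + 497798/135 = 8471168/135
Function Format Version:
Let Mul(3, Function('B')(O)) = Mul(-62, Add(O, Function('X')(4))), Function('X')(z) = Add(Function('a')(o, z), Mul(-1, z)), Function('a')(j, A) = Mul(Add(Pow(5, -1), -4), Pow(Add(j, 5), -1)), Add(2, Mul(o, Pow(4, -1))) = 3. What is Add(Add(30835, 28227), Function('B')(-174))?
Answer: Rational(8471168, 135) ≈ 62749.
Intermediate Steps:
o = 4 (o = Add(-8, Mul(4, 3)) = Add(-8, 12) = 4)
Function('a')(j, A) = Mul(Rational(-19, 5), Pow(Add(5, j), -1)) (Function('a')(j, A) = Mul(Add(Rational(1, 5), -4), Pow(Add(5, j), -1)) = Mul(Rational(-19, 5), Pow(Add(5, j), -1)))
Function('X')(z) = Add(Rational(-19, 45), Mul(-1, z)) (Function('X')(z) = Add(Mul(-19, Pow(Add(25, Mul(5, 4)), -1)), Mul(-1, z)) = Add(Mul(-19, Pow(Add(25, 20), -1)), Mul(-1, z)) = Add(Mul(-19, Pow(45, -1)), Mul(-1, z)) = Add(Mul(-19, Rational(1, 45)), Mul(-1, z)) = Add(Rational(-19, 45), Mul(-1, z)))
Function('B')(O) = Add(Rational(12338, 135), Mul(Rational(-62, 3), O)) (Function('B')(O) = Mul(Rational(1, 3), Mul(-62, Add(O, Add(Rational(-19, 45), Mul(-1, 4))))) = Mul(Rational(1, 3), Mul(-62, Add(O, Add(Rational(-19, 45), -4)))) = Mul(Rational(1, 3), Mul(-62, Add(O, Rational(-199, 45)))) = Mul(Rational(1, 3), Mul(-62, Add(Rational(-199, 45), O))) = Mul(Rational(1, 3), Add(Rational(12338, 45), Mul(-62, O))) = Add(Rational(12338, 135), Mul(Rational(-62, 3), O)))
Add(Add(30835, 28227), Function('B')(-174)) = Add(Add(30835, 28227), Add(Rational(12338, 135), Mul(Rational(-62, 3), -174))) = Add(59062, Add(Rational(12338, 135), 3596)) = Add(59062, Rational(497798, 135)) = Rational(8471168, 135)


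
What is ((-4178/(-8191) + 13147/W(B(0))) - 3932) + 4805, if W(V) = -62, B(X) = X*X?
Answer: 335918025/507842 ≈ 661.46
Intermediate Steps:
B(X) = X²
((-4178/(-8191) + 13147/W(B(0))) - 3932) + 4805 = ((-4178/(-8191) + 13147/(-62)) - 3932) + 4805 = ((-4178*(-1/8191) + 13147*(-1/62)) - 3932) + 4805 = ((4178/8191 - 13147/62) - 3932) + 4805 = (-107428041/507842 - 3932) + 4805 = -2104262785/507842 + 4805 = 335918025/507842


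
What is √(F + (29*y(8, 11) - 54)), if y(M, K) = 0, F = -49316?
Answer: I*√49370 ≈ 222.19*I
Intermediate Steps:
√(F + (29*y(8, 11) - 54)) = √(-49316 + (29*0 - 54)) = √(-49316 + (0 - 54)) = √(-49316 - 54) = √(-49370) = I*√49370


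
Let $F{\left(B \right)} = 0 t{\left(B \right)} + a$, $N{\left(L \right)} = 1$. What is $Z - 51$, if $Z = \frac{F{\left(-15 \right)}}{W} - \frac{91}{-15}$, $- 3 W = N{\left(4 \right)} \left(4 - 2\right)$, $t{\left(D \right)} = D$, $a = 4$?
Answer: $- \frac{764}{15} \approx -50.933$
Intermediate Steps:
$F{\left(B \right)} = 4$ ($F{\left(B \right)} = 0 B + 4 = 0 + 4 = 4$)
$W = - \frac{2}{3}$ ($W = - \frac{1 \left(4 - 2\right)}{3} = - \frac{1 \cdot 2}{3} = \left(- \frac{1}{3}\right) 2 = - \frac{2}{3} \approx -0.66667$)
$Z = \frac{1}{15}$ ($Z = \frac{4}{- \frac{2}{3}} - \frac{91}{-15} = 4 \left(- \frac{3}{2}\right) - - \frac{91}{15} = -6 + \frac{91}{15} = \frac{1}{15} \approx 0.066667$)
$Z - 51 = \frac{1}{15} - 51 = - \frac{764}{15}$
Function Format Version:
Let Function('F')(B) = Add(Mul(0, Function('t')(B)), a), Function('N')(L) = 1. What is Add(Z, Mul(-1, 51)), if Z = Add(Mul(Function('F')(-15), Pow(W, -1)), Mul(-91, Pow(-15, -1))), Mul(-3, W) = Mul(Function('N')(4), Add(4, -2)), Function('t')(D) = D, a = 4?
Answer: Rational(-764, 15) ≈ -50.933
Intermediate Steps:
Function('F')(B) = 4 (Function('F')(B) = Add(Mul(0, B), 4) = Add(0, 4) = 4)
W = Rational(-2, 3) (W = Mul(Rational(-1, 3), Mul(1, Add(4, -2))) = Mul(Rational(-1, 3), Mul(1, 2)) = Mul(Rational(-1, 3), 2) = Rational(-2, 3) ≈ -0.66667)
Z = Rational(1, 15) (Z = Add(Mul(4, Pow(Rational(-2, 3), -1)), Mul(-91, Pow(-15, -1))) = Add(Mul(4, Rational(-3, 2)), Mul(-91, Rational(-1, 15))) = Add(-6, Rational(91, 15)) = Rational(1, 15) ≈ 0.066667)
Add(Z, Mul(-1, 51)) = Add(Rational(1, 15), Mul(-1, 51)) = Add(Rational(1, 15), -51) = Rational(-764, 15)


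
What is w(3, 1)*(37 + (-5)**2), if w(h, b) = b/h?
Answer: 62/3 ≈ 20.667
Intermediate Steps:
w(3, 1)*(37 + (-5)**2) = (1/3)*(37 + (-5)**2) = (1*(1/3))*(37 + 25) = (1/3)*62 = 62/3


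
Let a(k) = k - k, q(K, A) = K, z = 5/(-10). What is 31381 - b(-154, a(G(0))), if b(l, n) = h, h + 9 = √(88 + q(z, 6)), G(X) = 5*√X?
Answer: 31390 - 5*√14/2 ≈ 31381.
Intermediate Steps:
z = -½ (z = 5*(-⅒) = -½ ≈ -0.50000)
h = -9 + 5*√14/2 (h = -9 + √(88 - ½) = -9 + √(175/2) = -9 + 5*√14/2 ≈ 0.35414)
a(k) = 0
b(l, n) = -9 + 5*√14/2
31381 - b(-154, a(G(0))) = 31381 - (-9 + 5*√14/2) = 31381 + (9 - 5*√14/2) = 31390 - 5*√14/2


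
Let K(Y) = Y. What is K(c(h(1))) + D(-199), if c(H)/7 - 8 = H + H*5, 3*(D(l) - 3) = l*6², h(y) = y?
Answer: -2287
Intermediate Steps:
D(l) = 3 + 12*l (D(l) = 3 + (l*6²)/3 = 3 + (l*36)/3 = 3 + (36*l)/3 = 3 + 12*l)
c(H) = 56 + 42*H (c(H) = 56 + 7*(H + H*5) = 56 + 7*(H + 5*H) = 56 + 7*(6*H) = 56 + 42*H)
K(c(h(1))) + D(-199) = (56 + 42*1) + (3 + 12*(-199)) = (56 + 42) + (3 - 2388) = 98 - 2385 = -2287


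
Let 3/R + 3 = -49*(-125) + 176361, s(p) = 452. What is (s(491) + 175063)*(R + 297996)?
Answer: 9544366002521565/182483 ≈ 5.2303e+10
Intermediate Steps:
R = 3/182483 (R = 3/(-3 + (-49*(-125) + 176361)) = 3/(-3 + (6125 + 176361)) = 3/(-3 + 182486) = 3/182483 ≈ 1.6440e-5)
(s(491) + 175063)*(R + 297996) = (452 + 175063)*(3/182483 + 297996) = 175515*(54379204071/182483) = 9544366002521565/182483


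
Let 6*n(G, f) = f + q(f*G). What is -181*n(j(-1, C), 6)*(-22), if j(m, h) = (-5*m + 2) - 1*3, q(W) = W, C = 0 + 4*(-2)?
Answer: 19910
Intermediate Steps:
C = -8 (C = 0 - 8 = -8)
j(m, h) = -1 - 5*m (j(m, h) = (2 - 5*m) - 3 = -1 - 5*m)
n(G, f) = f/6 + G*f/6 (n(G, f) = (f + f*G)/6 = (f + G*f)/6 = f/6 + G*f/6)
-181*n(j(-1, C), 6)*(-22) = -181*(1/6)*6*(1 + (-1 - 5*(-1)))*(-22) = -181*(1/6)*6*(1 + (-1 + 5))*(-22) = -181*(1/6)*6*(1 + 4)*(-22) = -181*(1/6)*6*5*(-22) = -905*(-22) = -181*(-110) = 19910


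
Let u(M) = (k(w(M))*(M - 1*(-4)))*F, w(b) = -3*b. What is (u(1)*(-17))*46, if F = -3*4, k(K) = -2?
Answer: -93840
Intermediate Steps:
F = -12
u(M) = 96 + 24*M (u(M) = -2*(M - 1*(-4))*(-12) = -2*(M + 4)*(-12) = -2*(4 + M)*(-12) = (-8 - 2*M)*(-12) = 96 + 24*M)
(u(1)*(-17))*46 = ((96 + 24*1)*(-17))*46 = ((96 + 24)*(-17))*46 = (120*(-17))*46 = -2040*46 = -93840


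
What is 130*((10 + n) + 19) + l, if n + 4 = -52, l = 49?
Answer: -3461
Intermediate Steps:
n = -56 (n = -4 - 52 = -56)
130*((10 + n) + 19) + l = 130*((10 - 56) + 19) + 49 = 130*(-46 + 19) + 49 = 130*(-27) + 49 = -3510 + 49 = -3461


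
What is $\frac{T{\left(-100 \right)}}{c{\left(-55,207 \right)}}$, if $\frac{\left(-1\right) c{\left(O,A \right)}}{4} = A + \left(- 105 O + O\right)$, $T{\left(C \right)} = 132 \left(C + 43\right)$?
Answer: $\frac{1881}{5927} \approx 0.31736$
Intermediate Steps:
$T{\left(C \right)} = 5676 + 132 C$ ($T{\left(C \right)} = 132 \left(43 + C\right) = 5676 + 132 C$)
$c{\left(O,A \right)} = - 4 A + 416 O$ ($c{\left(O,A \right)} = - 4 \left(A + \left(- 105 O + O\right)\right) = - 4 \left(A - 104 O\right) = - 4 A + 416 O$)
$\frac{T{\left(-100 \right)}}{c{\left(-55,207 \right)}} = \frac{5676 + 132 \left(-100\right)}{\left(-4\right) 207 + 416 \left(-55\right)} = \frac{5676 - 13200}{-828 - 22880} = - \frac{7524}{-23708} = \left(-7524\right) \left(- \frac{1}{23708}\right) = \frac{1881}{5927}$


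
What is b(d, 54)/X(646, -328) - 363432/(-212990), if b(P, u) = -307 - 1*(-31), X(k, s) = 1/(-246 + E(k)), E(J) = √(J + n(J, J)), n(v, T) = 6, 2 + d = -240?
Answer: 380566644/5605 - 552*√163 ≈ 60850.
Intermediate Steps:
d = -242 (d = -2 - 240 = -242)
E(J) = √(6 + J) (E(J) = √(J + 6) = √(6 + J))
X(k, s) = 1/(-246 + √(6 + k))
b(P, u) = -276 (b(P, u) = -307 + 31 = -276)
b(d, 54)/X(646, -328) - 363432/(-212990) = -(-67896 + 276*√(6 + 646)) - 363432/(-212990) = -(-67896 + 552*√163) - 363432*(-1/212990) = -(-67896 + 552*√163) + 9564/5605 = -276*(-246 + 2*√163) + 9564/5605 = (67896 - 552*√163) + 9564/5605 = 380566644/5605 - 552*√163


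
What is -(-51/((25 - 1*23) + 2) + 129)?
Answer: -465/4 ≈ -116.25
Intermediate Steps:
-(-51/((25 - 1*23) + 2) + 129) = -(-51/((25 - 23) + 2) + 129) = -(-51/(2 + 2) + 129) = -(-51/4 + 129) = -1*465/4 = -465/4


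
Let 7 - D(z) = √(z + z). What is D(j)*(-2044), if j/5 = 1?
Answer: -14308 + 2044*√10 ≈ -7844.3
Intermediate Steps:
j = 5 (j = 5*1 = 5)
D(z) = 7 - √2*√z (D(z) = 7 - √(z + z) = 7 - √(2*z) = 7 - √2*√z)
D(j)*(-2044) = (7 - √2*√5)*(-2044) = (7 - √10)*(-2044) = -14308 + 2044*√10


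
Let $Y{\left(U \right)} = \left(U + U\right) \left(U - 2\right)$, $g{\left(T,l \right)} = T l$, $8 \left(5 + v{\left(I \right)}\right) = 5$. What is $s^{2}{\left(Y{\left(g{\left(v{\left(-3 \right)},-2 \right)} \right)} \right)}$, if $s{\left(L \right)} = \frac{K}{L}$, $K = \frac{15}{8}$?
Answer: $\frac{1}{3969} \approx 0.00025195$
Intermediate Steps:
$v{\left(I \right)} = - \frac{35}{8}$ ($v{\left(I \right)} = -5 + \frac{1}{8} \cdot 5 = -5 + \frac{5}{8} = - \frac{35}{8}$)
$K = \frac{15}{8}$ ($K = 15 \cdot \frac{1}{8} = \frac{15}{8} \approx 1.875$)
$Y{\left(U \right)} = 2 U \left(-2 + U\right)$
$s{\left(L \right)} = \frac{15}{8 L}$
$s^{2}{\left(Y{\left(g{\left(v{\left(-3 \right)},-2 \right)} \right)} \right)} = \left(\frac{15}{8 \cdot 2 \left(\left(- \frac{35}{8}\right) \left(-2\right)\right) \left(-2 - - \frac{35}{4}\right)}\right)^{2} = \left(\frac{15}{8 \cdot 2 \cdot \frac{35}{4} \left(-2 + \frac{35}{4}\right)}\right)^{2} = \left(\frac{15}{8 \cdot 2 \cdot \frac{35}{4} \cdot \frac{27}{4}}\right)^{2} = \left(\frac{15}{8 \cdot \frac{945}{8}}\right)^{2} = \left(\frac{15}{8} \cdot \frac{8}{945}\right)^{2} = \left(\frac{1}{63}\right)^{2} = \frac{1}{3969}$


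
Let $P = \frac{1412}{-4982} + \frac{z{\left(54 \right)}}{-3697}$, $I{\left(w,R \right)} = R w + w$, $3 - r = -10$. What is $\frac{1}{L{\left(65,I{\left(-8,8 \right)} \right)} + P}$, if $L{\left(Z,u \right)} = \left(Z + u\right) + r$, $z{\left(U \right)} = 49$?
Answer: $\frac{9209227}{52523221} \approx 0.17534$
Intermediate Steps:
$r = 13$ ($r = 3 - -10 = 3 + 10 = 13$)
$I{\left(w,R \right)} = w + R w$
$L{\left(Z,u \right)} = 13 + Z + u$ ($L{\left(Z,u \right)} = \left(Z + u\right) + 13 = 13 + Z + u$)
$P = - \frac{2732141}{9209227}$ ($P = \frac{1412}{-4982} + \frac{49}{-3697} = 1412 \left(- \frac{1}{4982}\right) + 49 \left(- \frac{1}{3697}\right) = - \frac{706}{2491} - \frac{49}{3697} = - \frac{2732141}{9209227} \approx -0.29667$)
$\frac{1}{L{\left(65,I{\left(-8,8 \right)} \right)} + P} = \frac{1}{\left(13 + 65 - 8 \left(1 + 8\right)\right) - \frac{2732141}{9209227}} = \frac{1}{\left(13 + 65 - 72\right) - \frac{2732141}{9209227}} = \frac{1}{6 - \frac{2732141}{9209227}} = \frac{1}{\frac{52523221}{9209227}} = \frac{9209227}{52523221}$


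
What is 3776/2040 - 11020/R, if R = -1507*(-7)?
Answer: 2169028/2689995 ≈ 0.80633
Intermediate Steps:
R = 10549
3776/2040 - 11020/R = 3776/2040 - 11020/10549 = 3776*(1/2040) - 11020*1/10549 = 472/255 - 11020/10549 = 2169028/2689995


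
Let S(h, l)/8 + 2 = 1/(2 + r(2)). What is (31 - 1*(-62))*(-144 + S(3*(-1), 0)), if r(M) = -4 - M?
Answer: -15066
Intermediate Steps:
S(h, l) = -18 (S(h, l) = -16 + 8/(2 + (-4 - 1*2)) = -16 + 8/(2 + (-4 - 2)) = -16 + 8/(2 - 6) = -16 + 8/(-4) = -16 + 8*(-¼) = -16 - 2 = -18)
(31 - 1*(-62))*(-144 + S(3*(-1), 0)) = (31 - 1*(-62))*(-144 - 18) = (31 + 62)*(-162) = 93*(-162) = -15066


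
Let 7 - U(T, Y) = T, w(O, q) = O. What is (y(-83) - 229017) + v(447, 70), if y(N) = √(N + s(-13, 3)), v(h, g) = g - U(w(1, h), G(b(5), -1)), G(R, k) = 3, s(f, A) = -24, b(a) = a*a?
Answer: -228953 + I*√107 ≈ -2.2895e+5 + 10.344*I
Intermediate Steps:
b(a) = a²
U(T, Y) = 7 - T
v(h, g) = -6 + g (v(h, g) = g - (7 - 1*1) = g - (7 - 1) = g - 1*6 = g - 6 = -6 + g)
y(N) = √(-24 + N) (y(N) = √(N - 24) = √(-24 + N))
(y(-83) - 229017) + v(447, 70) = (√(-24 - 83) - 229017) + (-6 + 70) = (√(-107) - 229017) + 64 = (I*√107 - 229017) + 64 = (-229017 + I*√107) + 64 = -228953 + I*√107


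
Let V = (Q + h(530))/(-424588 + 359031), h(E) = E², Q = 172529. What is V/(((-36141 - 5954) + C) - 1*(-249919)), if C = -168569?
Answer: -151143/857813345 ≈ -0.00017620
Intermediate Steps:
V = -453429/65557 (V = (172529 + 530²)/(-424588 + 359031) = (172529 + 280900)/(-65557) = 453429*(-1/65557) = -453429/65557 ≈ -6.9166)
V/(((-36141 - 5954) + C) - 1*(-249919)) = -453429/(65557*(((-36141 - 5954) - 168569) - 1*(-249919))) = -453429/(65557*((-42095 - 168569) + 249919)) = -453429/(65557*(-210664 + 249919)) = -453429/65557/39255 = -453429/65557*1/39255 = -151143/857813345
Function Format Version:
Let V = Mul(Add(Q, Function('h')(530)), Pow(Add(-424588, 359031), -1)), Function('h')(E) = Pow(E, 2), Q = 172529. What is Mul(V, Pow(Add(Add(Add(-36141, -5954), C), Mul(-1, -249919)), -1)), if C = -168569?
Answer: Rational(-151143, 857813345) ≈ -0.00017620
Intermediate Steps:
V = Rational(-453429, 65557) (V = Mul(Add(172529, Pow(530, 2)), Pow(Add(-424588, 359031), -1)) = Mul(Add(172529, 280900), Pow(-65557, -1)) = Mul(453429, Rational(-1, 65557)) = Rational(-453429, 65557) ≈ -6.9166)
Mul(V, Pow(Add(Add(Add(-36141, -5954), C), Mul(-1, -249919)), -1)) = Mul(Rational(-453429, 65557), Pow(Add(Add(Add(-36141, -5954), -168569), Mul(-1, -249919)), -1)) = Mul(Rational(-453429, 65557), Pow(Add(Add(-42095, -168569), 249919), -1)) = Mul(Rational(-453429, 65557), Pow(Add(-210664, 249919), -1)) = Mul(Rational(-453429, 65557), Pow(39255, -1)) = Mul(Rational(-453429, 65557), Rational(1, 39255)) = Rational(-151143, 857813345)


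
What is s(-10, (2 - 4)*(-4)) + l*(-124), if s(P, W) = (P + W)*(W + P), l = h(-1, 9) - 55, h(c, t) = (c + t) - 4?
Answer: 6328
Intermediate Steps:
h(c, t) = -4 + c + t
l = -51 (l = (-4 - 1 + 9) - 55 = 4 - 55 = -51)
s(P, W) = (P + W)**2 (s(P, W) = (P + W)*(P + W) = (P + W)**2)
s(-10, (2 - 4)*(-4)) + l*(-124) = (-10 + (2 - 4)*(-4))**2 - 51*(-124) = (-10 - 2*(-4))**2 + 6324 = (-10 + 8)**2 + 6324 = (-2)**2 + 6324 = 4 + 6324 = 6328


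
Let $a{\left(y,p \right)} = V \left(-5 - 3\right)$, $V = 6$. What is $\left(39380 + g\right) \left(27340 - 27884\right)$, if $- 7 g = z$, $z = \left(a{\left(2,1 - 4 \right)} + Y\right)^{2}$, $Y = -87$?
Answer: $- \frac{140044640}{7} \approx -2.0006 \cdot 10^{7}$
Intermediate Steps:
$a{\left(y,p \right)} = -48$ ($a{\left(y,p \right)} = 6 \left(-5 - 3\right) = 6 \left(-8\right) = -48$)
$z = 18225$ ($z = \left(-48 - 87\right)^{2} = \left(-135\right)^{2} = 18225$)
$g = - \frac{18225}{7}$ ($g = \left(- \frac{1}{7}\right) 18225 = - \frac{18225}{7} \approx -2603.6$)
$\left(39380 + g\right) \left(27340 - 27884\right) = \left(39380 - \frac{18225}{7}\right) \left(27340 - 27884\right) = \frac{257435}{7} \left(-544\right) = - \frac{140044640}{7}$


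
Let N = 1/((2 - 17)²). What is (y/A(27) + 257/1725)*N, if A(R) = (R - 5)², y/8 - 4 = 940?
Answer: 3287897/46963125 ≈ 0.070010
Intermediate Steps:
y = 7552 (y = 32 + 8*940 = 32 + 7520 = 7552)
A(R) = (-5 + R)²
N = 1/225 (N = 1/((-15)²) = 1/225 ≈ 0.0044444)
(y/A(27) + 257/1725)*N = (7552/((-5 + 27)²) + 257/1725)*(1/225) = (7552/(22²) + 257*(1/1725))*(1/225) = (7552/484 + 257/1725)*(1/225) = (7552*(1/484) + 257/1725)*(1/225) = (1888/121 + 257/1725)*(1/225) = (3287897/208725)*(1/225) = 3287897/46963125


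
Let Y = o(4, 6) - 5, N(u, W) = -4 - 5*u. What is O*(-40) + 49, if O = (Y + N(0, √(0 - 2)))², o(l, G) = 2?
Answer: -1911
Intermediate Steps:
Y = -3 (Y = 2 - 5 = -3)
O = 49 (O = (-3 + (-4 - 5*0))² = (-3 + (-4 + 0))² = (-3 - 4)² = (-7)² = 49)
O*(-40) + 49 = 49*(-40) + 49 = -1960 + 49 = -1911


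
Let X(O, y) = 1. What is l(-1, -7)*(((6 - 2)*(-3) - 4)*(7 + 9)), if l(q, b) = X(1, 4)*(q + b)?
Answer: 2048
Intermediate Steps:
l(q, b) = b + q (l(q, b) = 1*(q + b) = 1*(b + q) = b + q)
l(-1, -7)*(((6 - 2)*(-3) - 4)*(7 + 9)) = (-7 - 1)*(((6 - 2)*(-3) - 4)*(7 + 9)) = -8*(4*(-3) - 4)*16 = -8*(-12 - 4)*16 = -(-128)*16 = -8*(-256) = 2048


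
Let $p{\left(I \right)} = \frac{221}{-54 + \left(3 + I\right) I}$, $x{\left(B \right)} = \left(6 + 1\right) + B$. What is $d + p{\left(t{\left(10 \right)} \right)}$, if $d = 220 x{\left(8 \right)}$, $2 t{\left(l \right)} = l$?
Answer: $\frac{45979}{14} \approx 3284.2$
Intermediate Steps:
$t{\left(l \right)} = \frac{l}{2}$
$x{\left(B \right)} = 7 + B$
$p{\left(I \right)} = \frac{221}{-54 + I \left(3 + I\right)}$
$d = 3300$ ($d = 220 \left(7 + 8\right) = 220 \cdot 15 = 3300$)
$d + p{\left(t{\left(10 \right)} \right)} = 3300 + \frac{221}{-54 + \left(\frac{1}{2} \cdot 10\right)^{2} + 3 \cdot \frac{1}{2} \cdot 10} = 3300 + \frac{221}{-54 + 5^{2} + 3 \cdot 5} = 3300 + \frac{221}{-54 + 25 + 15} = 3300 + \frac{221}{-14} = 3300 + 221 \left(- \frac{1}{14}\right) = 3300 - \frac{221}{14} = \frac{45979}{14}$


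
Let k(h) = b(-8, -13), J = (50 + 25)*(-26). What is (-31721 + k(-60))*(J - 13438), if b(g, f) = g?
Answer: 488245852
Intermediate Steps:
J = -1950 (J = 75*(-26) = -1950)
k(h) = -8
(-31721 + k(-60))*(J - 13438) = (-31721 - 8)*(-1950 - 13438) = -31729*(-15388) = 488245852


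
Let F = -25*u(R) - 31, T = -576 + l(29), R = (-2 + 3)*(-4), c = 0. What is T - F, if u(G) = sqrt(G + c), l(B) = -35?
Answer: -580 + 50*I ≈ -580.0 + 50.0*I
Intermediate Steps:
R = -4 (R = 1*(-4) = -4)
u(G) = sqrt(G) (u(G) = sqrt(G + 0) = sqrt(G))
T = -611 (T = -576 - 35 = -611)
F = -31 - 50*I (F = -50*I - 31 = -31 - 50*I ≈ -31.0 - 50.0*I)
T - F = -611 - (-31 - 50*I) = -611 + (31 + 50*I) = -580 + 50*I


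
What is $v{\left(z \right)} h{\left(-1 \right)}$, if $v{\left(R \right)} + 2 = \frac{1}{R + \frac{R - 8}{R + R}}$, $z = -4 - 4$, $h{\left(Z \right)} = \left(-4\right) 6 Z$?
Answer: $- \frac{360}{7} \approx -51.429$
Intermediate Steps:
$h{\left(Z \right)} = - 24 Z$
$z = -8$
$v{\left(R \right)} = -2 + \frac{1}{R + \frac{-8 + R}{2 R}}$ ($v{\left(R \right)} = -2 + \frac{1}{R + \frac{R - 8}{R + R}} = -2 + \frac{1}{R + \frac{-8 + R}{2 R}}$)
$v{\left(z \right)} h{\left(-1 \right)} = \frac{4 \left(4 - \left(-8\right)^{2}\right)}{-8 - 8 + 2 \left(-8\right)^{2}} \left(\left(-24\right) \left(-1\right)\right) = \frac{4 \left(4 - 64\right)}{-8 - 8 + 2 \cdot 64} \cdot 24 = \frac{4 \left(4 - 64\right)}{-8 - 8 + 128} \cdot 24 = 4 \cdot \frac{1}{112} \left(-60\right) 24 = \left(- \frac{15}{7}\right) 24 = - \frac{360}{7}$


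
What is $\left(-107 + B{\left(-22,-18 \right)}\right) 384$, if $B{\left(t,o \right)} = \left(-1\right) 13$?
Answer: $-46080$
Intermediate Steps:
$B{\left(t,o \right)} = -13$
$\left(-107 + B{\left(-22,-18 \right)}\right) 384 = \left(-107 - 13\right) 384 = \left(-120\right) 384 = -46080$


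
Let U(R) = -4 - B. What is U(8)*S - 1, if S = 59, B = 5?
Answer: -532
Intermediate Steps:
U(R) = -9 (U(R) = -4 - 1*5 = -4 - 5 = -9)
U(8)*S - 1 = -9*59 - 1 = -531 - 1 = -532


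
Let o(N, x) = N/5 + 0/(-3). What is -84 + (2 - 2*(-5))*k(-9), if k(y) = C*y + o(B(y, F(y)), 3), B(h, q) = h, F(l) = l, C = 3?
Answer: -2148/5 ≈ -429.60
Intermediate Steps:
o(N, x) = N/5 (o(N, x) = N*(1/5) + 0*(-1/3) = N/5 + 0 = N/5)
k(y) = 16*y/5 (k(y) = 3*y + y/5 = 16*y/5)
-84 + (2 - 2*(-5))*k(-9) = -84 + (2 - 2*(-5))*((16/5)*(-9)) = -84 + (2 + 10)*(-144/5) = -84 + 12*(-144/5) = -84 - 1728/5 = -2148/5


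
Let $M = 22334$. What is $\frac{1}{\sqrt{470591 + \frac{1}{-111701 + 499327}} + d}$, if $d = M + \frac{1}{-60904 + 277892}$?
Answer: $\frac{203807822828039573292}{4547549560865927379743213} - \frac{23541896072 \sqrt{70708140526390342}}{4547549560865927379743213} \approx 4.344 \cdot 10^{-5}$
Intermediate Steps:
$d = \frac{4846209993}{216988}$ ($d = 22334 + \frac{1}{-60904 + 277892} = 22334 + \frac{1}{216988} = \frac{4846209993}{216988} \approx 22334.0$)
$\frac{1}{\sqrt{470591 + \frac{1}{-111701 + 499327}} + d} = \frac{1}{\sqrt{470591 + \frac{1}{-111701 + 499327}} + \frac{4846209993}{216988}} = \frac{1}{\sqrt{470591 + \frac{1}{387626}} + \frac{4846209993}{216988}} = \frac{1}{\sqrt{\frac{182413306967}{387626}} + \frac{4846209993}{216988}} = \frac{1}{\frac{\sqrt{70708140526390342}}{387626} + \frac{4846209993}{216988}} = \frac{1}{\frac{4846209993}{216988} + \frac{\sqrt{70708140526390342}}{387626}}$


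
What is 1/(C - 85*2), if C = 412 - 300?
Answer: -1/58 ≈ -0.017241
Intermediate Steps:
C = 112
1/(C - 85*2) = 1/(112 - 85*2) = 1/(112 - 170) = 1/(-58) = -1/58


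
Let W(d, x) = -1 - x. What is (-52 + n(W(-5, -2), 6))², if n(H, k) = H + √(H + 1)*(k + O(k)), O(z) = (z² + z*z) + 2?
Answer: 15401 - 8160*√2 ≈ 3861.0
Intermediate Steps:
O(z) = 2 + 2*z² (O(z) = (z² + z²) + 2 = 2*z² + 2 = 2 + 2*z²)
n(H, k) = H + √(1 + H)*(2 + k + 2*k²) (n(H, k) = H + √(H + 1)*(k + (2 + 2*k²)) = H + √(1 + H)*(2 + k + 2*k²))
(-52 + n(W(-5, -2), 6))² = (-52 + ((-1 - 1*(-2)) + 6*√(1 + (-1 - 1*(-2))) + 2*√(1 + (-1 - 1*(-2)))*(1 + 6²)))² = (-52 + ((-1 + 2) + 6*√(1 + (-1 + 2)) + 2*√(1 + (-1 + 2))*(1 + 36)))² = (-52 + (1 + 6*√(1 + 1) + 2*√(1 + 1)*37))² = (-52 + (1 + 6*√2 + 2*√2*37))² = (-52 + (1 + 6*√2 + 74*√2))² = (-52 + (1 + 80*√2))² = (-51 + 80*√2)²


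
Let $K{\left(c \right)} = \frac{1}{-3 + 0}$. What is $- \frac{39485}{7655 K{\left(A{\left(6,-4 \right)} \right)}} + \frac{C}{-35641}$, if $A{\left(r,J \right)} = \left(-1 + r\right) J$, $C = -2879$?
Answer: $\frac{848778680}{54566371} \approx 15.555$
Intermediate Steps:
$A{\left(r,J \right)} = J \left(-1 + r\right)$
$K{\left(c \right)} = - \frac{1}{3}$ ($K{\left(c \right)} = \frac{1}{-3} = - \frac{1}{3}$)
$- \frac{39485}{7655 K{\left(A{\left(6,-4 \right)} \right)}} + \frac{C}{-35641} = - \frac{39485}{7655 \left(- \frac{1}{3}\right)} - \frac{2879}{-35641} = - \frac{39485}{- \frac{7655}{3}} - - \frac{2879}{35641} = \left(-39485\right) \left(- \frac{3}{7655}\right) + \frac{2879}{35641} = \frac{23691}{1531} + \frac{2879}{35641} = \frac{848778680}{54566371}$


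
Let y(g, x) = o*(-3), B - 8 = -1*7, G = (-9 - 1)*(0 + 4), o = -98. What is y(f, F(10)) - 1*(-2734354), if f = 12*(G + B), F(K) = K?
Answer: 2734648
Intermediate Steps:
G = -40 (G = -10*4 = -40)
B = 1 (B = 8 - 1*7 = 8 - 7 = 1)
f = -468 (f = 12*(-40 + 1) = 12*(-39) = -468)
y(g, x) = 294 (y(g, x) = -98*(-3) = 294)
y(f, F(10)) - 1*(-2734354) = 294 - 1*(-2734354) = 294 + 2734354 = 2734648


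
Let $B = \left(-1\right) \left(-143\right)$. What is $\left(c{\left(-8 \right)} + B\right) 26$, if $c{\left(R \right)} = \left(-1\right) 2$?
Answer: $3666$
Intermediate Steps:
$B = 143$
$c{\left(R \right)} = -2$
$\left(c{\left(-8 \right)} + B\right) 26 = \left(-2 + 143\right) 26 = 141 \cdot 26 = 3666$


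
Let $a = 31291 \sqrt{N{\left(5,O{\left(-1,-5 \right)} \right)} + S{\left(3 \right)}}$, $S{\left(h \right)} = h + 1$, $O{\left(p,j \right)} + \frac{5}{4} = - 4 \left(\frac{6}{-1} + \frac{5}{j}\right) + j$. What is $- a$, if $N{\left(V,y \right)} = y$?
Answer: $- \frac{31291 \sqrt{103}}{2} \approx -1.5878 \cdot 10^{5}$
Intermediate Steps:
$O{\left(p,j \right)} = \frac{91}{4} + j - \frac{20}{j}$ ($O{\left(p,j \right)} = - \frac{5}{4} + \left(- 4 \left(\frac{6}{-1} + \frac{5}{j}\right) + j\right) = - \frac{5}{4} + \left(- 4 \left(6 \left(-1\right) + \frac{5}{j}\right) + j\right) = - \frac{5}{4} + \left(- 4 \left(-6 + \frac{5}{j}\right) + j\right) = - \frac{5}{4} + \left(\left(24 - \frac{20}{j}\right) + j\right) = - \frac{5}{4} + \left(24 + j - \frac{20}{j}\right) = \frac{91}{4} + j - \frac{20}{j}$)
$S{\left(h \right)} = 1 + h$
$a = \frac{31291 \sqrt{103}}{2}$ ($a = 31291 \sqrt{\left(\frac{91}{4} - 5 - \frac{20}{-5}\right) + \left(1 + 3\right)} = 31291 \sqrt{\left(\frac{91}{4} - 5 - -4\right) + 4} = 31291 \sqrt{\left(\frac{91}{4} - 5 + 4\right) + 4} = 31291 \sqrt{\frac{87}{4} + 4} = 31291 \sqrt{\frac{103}{4}} = 31291 \frac{\sqrt{103}}{2} = \frac{31291 \sqrt{103}}{2} \approx 1.5878 \cdot 10^{5}$)
$- a = - \frac{31291 \sqrt{103}}{2}$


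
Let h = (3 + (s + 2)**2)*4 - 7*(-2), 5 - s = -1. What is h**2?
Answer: 79524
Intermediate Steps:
s = 6 (s = 5 - 1*(-1) = 5 + 1 = 6)
h = 282 (h = (3 + (6 + 2)**2)*4 - 7*(-2) = (3 + 8**2)*4 + 14 = (3 + 64)*4 + 14 = 67*4 + 14 = 268 + 14 = 282)
h**2 = 282**2 = 79524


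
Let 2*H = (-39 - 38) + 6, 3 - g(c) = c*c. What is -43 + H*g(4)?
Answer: 837/2 ≈ 418.50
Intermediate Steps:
g(c) = 3 - c² (g(c) = 3 - c*c = 3 - c²)
H = -71/2 (H = ((-39 - 38) + 6)/2 = (-77 + 6)/2 = (½)*(-71) = -71/2 ≈ -35.500)
-43 + H*g(4) = -43 - 71*(3 - 1*4²)/2 = -43 - 71*(3 - 1*16)/2 = -43 - 71*(3 - 16)/2 = -43 - 71/2*(-13) = -43 + 923/2 = 837/2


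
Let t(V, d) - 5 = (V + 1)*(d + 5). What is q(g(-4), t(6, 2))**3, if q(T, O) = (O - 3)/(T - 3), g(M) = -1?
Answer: -132651/64 ≈ -2072.7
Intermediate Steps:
t(V, d) = 5 + (1 + V)*(5 + d) (t(V, d) = 5 + (V + 1)*(d + 5) = 5 + (1 + V)*(5 + d))
q(T, O) = (-3 + O)/(-3 + T)
q(g(-4), t(6, 2))**3 = ((-3 + (10 + 2 + 5*6 + 6*2))/(-3 - 1))**3 = ((-3 + (10 + 2 + 30 + 12))/(-4))**3 = (-(-3 + 54)/4)**3 = (-1/4*51)**3 = (-51/4)**3 = -132651/64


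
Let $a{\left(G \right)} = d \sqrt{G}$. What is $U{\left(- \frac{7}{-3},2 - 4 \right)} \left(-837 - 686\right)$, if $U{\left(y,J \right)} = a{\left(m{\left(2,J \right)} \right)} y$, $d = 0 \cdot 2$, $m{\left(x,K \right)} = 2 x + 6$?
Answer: $0$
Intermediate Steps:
$m{\left(x,K \right)} = 6 + 2 x$
$d = 0$
$a{\left(G \right)} = 0$ ($a{\left(G \right)} = 0 \sqrt{G} = 0$)
$U{\left(y,J \right)} = 0$ ($U{\left(y,J \right)} = 0 y = 0$)
$U{\left(- \frac{7}{-3},2 - 4 \right)} \left(-837 - 686\right) = 0 \left(-837 - 686\right) = 0 \left(-1523\right) = 0$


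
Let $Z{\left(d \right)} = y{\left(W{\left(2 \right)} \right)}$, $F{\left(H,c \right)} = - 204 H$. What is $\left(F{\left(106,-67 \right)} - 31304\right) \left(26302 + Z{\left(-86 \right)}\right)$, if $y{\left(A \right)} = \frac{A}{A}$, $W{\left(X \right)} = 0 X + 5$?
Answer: $-1392165184$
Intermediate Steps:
$W{\left(X \right)} = 5$ ($W{\left(X \right)} = 0 + 5 = 5$)
$y{\left(A \right)} = 1$
$Z{\left(d \right)} = 1$
$\left(F{\left(106,-67 \right)} - 31304\right) \left(26302 + Z{\left(-86 \right)}\right) = \left(\left(-204\right) 106 - 31304\right) \left(26302 + 1\right) = \left(-21624 - 31304\right) 26303 = \left(-52928\right) 26303 = -1392165184$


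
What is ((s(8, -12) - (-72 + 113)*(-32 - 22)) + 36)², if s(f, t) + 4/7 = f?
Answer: 249703204/49 ≈ 5.0960e+6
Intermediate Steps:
s(f, t) = -4/7 + f
((s(8, -12) - (-72 + 113)*(-32 - 22)) + 36)² = (((-4/7 + 8) - (-72 + 113)*(-32 - 22)) + 36)² = ((52/7 - 41*(-54)) + 36)² = ((52/7 - 1*(-2214)) + 36)² = ((52/7 + 2214) + 36)² = (15550/7 + 36)² = (15802/7)² = 249703204/49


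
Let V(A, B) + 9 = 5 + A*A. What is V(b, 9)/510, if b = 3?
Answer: 1/102 ≈ 0.0098039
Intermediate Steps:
V(A, B) = -4 + A**2 (V(A, B) = -9 + (5 + A*A) = -9 + (5 + A**2) = -4 + A**2)
V(b, 9)/510 = (-4 + 3**2)/510 = (-4 + 9)*(1/510) = 5*(1/510) = 1/102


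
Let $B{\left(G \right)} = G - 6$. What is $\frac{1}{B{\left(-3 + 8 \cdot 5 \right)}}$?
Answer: $\frac{1}{31} \approx 0.032258$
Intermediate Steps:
$B{\left(G \right)} = -6 + G$ ($B{\left(G \right)} = G - 6 = -6 + G$)
$\frac{1}{B{\left(-3 + 8 \cdot 5 \right)}} = \frac{1}{-6 + \left(-3 + 8 \cdot 5\right)} = \frac{1}{-6 + \left(-3 + 40\right)} = \frac{1}{-6 + 37} = \frac{1}{31}$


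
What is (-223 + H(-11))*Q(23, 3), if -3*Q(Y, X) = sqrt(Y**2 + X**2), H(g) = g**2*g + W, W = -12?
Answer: 522*sqrt(538) ≈ 12108.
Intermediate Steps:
H(g) = -12 + g**3 (H(g) = g**2*g - 12 = g**3 - 12 = -12 + g**3)
Q(Y, X) = -sqrt(X**2 + Y**2)/3 (Q(Y, X) = -sqrt(Y**2 + X**2)/3 = -sqrt(X**2 + Y**2)/3)
(-223 + H(-11))*Q(23, 3) = (-223 + (-12 + (-11)**3))*(-sqrt(3**2 + 23**2)/3) = (-223 + (-12 - 1331))*(-sqrt(9 + 529)/3) = (-223 - 1343)*(-sqrt(538)/3) = -(-522)*sqrt(538) = 522*sqrt(538)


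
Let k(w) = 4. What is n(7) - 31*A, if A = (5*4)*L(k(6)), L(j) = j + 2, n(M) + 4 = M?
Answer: -3717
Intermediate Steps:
n(M) = -4 + M
L(j) = 2 + j
A = 120 (A = (5*4)*(2 + 4) = 20*6 = 120)
n(7) - 31*A = (-4 + 7) - 31*120 = 3 - 3720 = -3717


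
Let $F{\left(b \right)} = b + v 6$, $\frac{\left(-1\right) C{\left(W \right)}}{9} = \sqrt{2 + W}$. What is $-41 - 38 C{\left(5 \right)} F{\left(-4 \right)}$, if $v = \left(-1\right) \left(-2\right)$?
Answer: $-41 + 2736 \sqrt{7} \approx 7197.8$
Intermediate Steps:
$v = 2$
$C{\left(W \right)} = - 9 \sqrt{2 + W}$
$F{\left(b \right)} = 12 + b$ ($F{\left(b \right)} = b + 2 \cdot 6 = b + 12 = 12 + b$)
$-41 - 38 C{\left(5 \right)} F{\left(-4 \right)} = -41 - 38 - 9 \sqrt{2 + 5} \left(12 - 4\right) = -41 - 38 - 9 \sqrt{7} \cdot 8 = -41 - 38 \left(- 72 \sqrt{7}\right) = -41 + 2736 \sqrt{7}$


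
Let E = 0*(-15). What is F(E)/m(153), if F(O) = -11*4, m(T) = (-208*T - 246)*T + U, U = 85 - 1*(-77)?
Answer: 11/1226637 ≈ 8.9676e-6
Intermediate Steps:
E = 0
U = 162 (U = 85 + 77 = 162)
m(T) = 162 + T*(-246 - 208*T) (m(T) = (-208*T - 246)*T + 162 = (-246 - 208*T)*T + 162 = T*(-246 - 208*T) + 162 = 162 + T*(-246 - 208*T))
F(O) = -44
F(E)/m(153) = -44/(162 - 246*153 - 208*153²) = -44/(162 - 37638 - 208*23409) = -44/(162 - 37638 - 4869072) = -44/(-4906548) = -44*(-1/4906548) = 11/1226637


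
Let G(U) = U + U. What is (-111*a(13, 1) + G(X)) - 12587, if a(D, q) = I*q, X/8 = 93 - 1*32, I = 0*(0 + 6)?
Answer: -11611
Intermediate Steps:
I = 0 (I = 0*6 = 0)
X = 488 (X = 8*(93 - 1*32) = 8*(93 - 32) = 8*61 = 488)
G(U) = 2*U
a(D, q) = 0 (a(D, q) = 0*q = 0)
(-111*a(13, 1) + G(X)) - 12587 = (-111*0 + 2*488) - 12587 = (0 + 976) - 12587 = 976 - 12587 = -11611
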